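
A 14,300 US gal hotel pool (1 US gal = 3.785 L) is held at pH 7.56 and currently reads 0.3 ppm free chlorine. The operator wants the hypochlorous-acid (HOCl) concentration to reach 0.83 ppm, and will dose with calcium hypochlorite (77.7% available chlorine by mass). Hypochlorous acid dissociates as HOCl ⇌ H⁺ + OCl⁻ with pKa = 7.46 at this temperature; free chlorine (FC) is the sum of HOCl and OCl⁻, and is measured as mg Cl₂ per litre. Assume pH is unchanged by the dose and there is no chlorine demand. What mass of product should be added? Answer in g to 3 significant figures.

110 g

Volume: 14,300 US gal × 3.785 L/gal = 54,126 L.
[OCl⁻]/[HOCl] = 10^(pH − pKa) = 10^(7.56 − 7.46) = 1.259; fraction as HOCl = 1/(1 + 1.259) = 0.4427.
Free chlorine required for 0.83 ppm HOCl: 0.83 / 0.4427 = 1.875 ppm.
FC to add: 1.875 − 0.3 = 1.575 mg/L as Cl₂.
Cl₂ equivalent: 1.575 mg/L × 54,126 L = 85.24 g.
Product at 77.7% available Cl: 85.24 / 0.777 = 109.7 g.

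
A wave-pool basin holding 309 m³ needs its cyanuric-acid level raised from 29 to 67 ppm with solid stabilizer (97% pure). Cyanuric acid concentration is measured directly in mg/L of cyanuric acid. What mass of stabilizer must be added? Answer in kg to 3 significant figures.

12.1 kg

Volume: 309 m³ = 309,000 L.
CYA to add: (67 − 29) = 38 mg/L × 309,000 L = 11,740 g cyanuric acid.
At 97% purity: 11,740 / 0.97 = 12,110 g product.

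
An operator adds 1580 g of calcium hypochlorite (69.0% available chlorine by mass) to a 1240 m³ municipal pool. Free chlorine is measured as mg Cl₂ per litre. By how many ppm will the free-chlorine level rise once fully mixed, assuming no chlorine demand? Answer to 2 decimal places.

0.88 ppm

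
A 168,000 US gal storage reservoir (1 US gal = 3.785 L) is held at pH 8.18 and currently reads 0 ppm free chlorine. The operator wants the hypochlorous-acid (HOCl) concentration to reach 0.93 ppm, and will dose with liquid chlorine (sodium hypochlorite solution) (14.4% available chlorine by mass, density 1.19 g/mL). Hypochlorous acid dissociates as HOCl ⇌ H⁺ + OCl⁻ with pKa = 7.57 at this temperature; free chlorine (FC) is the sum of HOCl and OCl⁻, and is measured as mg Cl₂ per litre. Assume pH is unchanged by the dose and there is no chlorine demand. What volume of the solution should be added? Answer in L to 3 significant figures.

17.5 L

Volume: 168,000 US gal × 3.785 L/gal = 635,880 L.
[OCl⁻]/[HOCl] = 10^(pH − pKa) = 10^(8.18 − 7.57) = 4.074; fraction as HOCl = 1/(1 + 4.074) = 0.1971.
Free chlorine required for 0.93 ppm HOCl: 0.93 / 0.1971 = 4.719 ppm.
FC to add: 4.719 − 0 = 4.719 mg/L as Cl₂.
Cl₂ equivalent: 4.719 mg/L × 635,880 L = 3000 g.
Product at 14.4% available Cl: 3000 / 0.144 = 20,840 g.
Volume: 20,840 g ÷ 1.19 g/mL = 17,510 mL.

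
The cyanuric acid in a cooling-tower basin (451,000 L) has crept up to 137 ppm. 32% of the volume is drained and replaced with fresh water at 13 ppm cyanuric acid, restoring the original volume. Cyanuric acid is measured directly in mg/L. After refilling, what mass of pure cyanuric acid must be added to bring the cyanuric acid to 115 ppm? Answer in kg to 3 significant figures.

7.97 kg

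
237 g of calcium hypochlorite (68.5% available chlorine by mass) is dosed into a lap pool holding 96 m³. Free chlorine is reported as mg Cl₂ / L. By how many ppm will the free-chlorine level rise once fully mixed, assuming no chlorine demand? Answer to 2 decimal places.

Volume: 96 m³ = 96,000 L.
Available chlorine delivered: 237 g × 0.685 = 162.3 g as Cl₂.
Concentration rise: 162.3 g / 96,000 L = 1.691 mg/L = 1.69 ppm.

1.69 ppm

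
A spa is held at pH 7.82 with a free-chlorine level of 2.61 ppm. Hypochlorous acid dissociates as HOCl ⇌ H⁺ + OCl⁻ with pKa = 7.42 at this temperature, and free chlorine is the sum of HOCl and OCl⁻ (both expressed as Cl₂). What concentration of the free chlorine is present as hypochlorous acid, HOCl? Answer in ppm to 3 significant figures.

0.743 ppm

[OCl⁻]/[HOCl] = 10^(pH − pKa) = 10^(7.82 − 7.42) = 10^0.40 = 2.512.
Fraction as HOCl = 1 / (1 + 2.512) = 0.2847.
HOCl = 0.2847 × 2.61 ppm = 0.7432 ppm.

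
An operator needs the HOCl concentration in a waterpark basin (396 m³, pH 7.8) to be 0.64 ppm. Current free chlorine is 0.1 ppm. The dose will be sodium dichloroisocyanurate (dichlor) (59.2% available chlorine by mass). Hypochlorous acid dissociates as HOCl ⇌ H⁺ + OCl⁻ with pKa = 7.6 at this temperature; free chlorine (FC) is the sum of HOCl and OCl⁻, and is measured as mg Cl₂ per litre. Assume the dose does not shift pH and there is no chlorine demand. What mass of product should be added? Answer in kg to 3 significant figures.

Volume: 396 m³ = 396,000 L.
[OCl⁻]/[HOCl] = 10^(pH − pKa) = 10^(7.8 − 7.6) = 1.585; fraction as HOCl = 1/(1 + 1.585) = 0.3869.
Free chlorine required for 0.64 ppm HOCl: 0.64 / 0.3869 = 1.654 ppm.
FC to add: 1.654 − 0.1 = 1.554 mg/L as Cl₂.
Cl₂ equivalent: 1.554 mg/L × 396,000 L = 615.5 g.
Product at 59.2% available Cl: 615.5 / 0.592 = 1040 g.

1.04 kg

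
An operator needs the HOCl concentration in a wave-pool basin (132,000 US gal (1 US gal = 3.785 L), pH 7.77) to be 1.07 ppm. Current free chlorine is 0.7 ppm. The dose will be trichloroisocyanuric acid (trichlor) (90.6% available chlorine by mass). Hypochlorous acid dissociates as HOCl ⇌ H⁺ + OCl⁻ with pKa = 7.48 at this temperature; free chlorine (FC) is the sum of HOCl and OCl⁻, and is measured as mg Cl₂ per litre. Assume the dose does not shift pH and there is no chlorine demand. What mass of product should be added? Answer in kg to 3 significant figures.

1.35 kg

Volume: 132,000 US gal × 3.785 L/gal = 499,620 L.
[OCl⁻]/[HOCl] = 10^(pH − pKa) = 10^(7.77 − 7.48) = 1.95; fraction as HOCl = 1/(1 + 1.95) = 0.339.
Free chlorine required for 1.07 ppm HOCl: 1.07 / 0.339 = 3.156 ppm.
FC to add: 3.156 − 0.7 = 2.456 mg/L as Cl₂.
Cl₂ equivalent: 2.456 mg/L × 499,620 L = 1227 g.
Product at 90.6% available Cl: 1227 / 0.906 = 1355 g.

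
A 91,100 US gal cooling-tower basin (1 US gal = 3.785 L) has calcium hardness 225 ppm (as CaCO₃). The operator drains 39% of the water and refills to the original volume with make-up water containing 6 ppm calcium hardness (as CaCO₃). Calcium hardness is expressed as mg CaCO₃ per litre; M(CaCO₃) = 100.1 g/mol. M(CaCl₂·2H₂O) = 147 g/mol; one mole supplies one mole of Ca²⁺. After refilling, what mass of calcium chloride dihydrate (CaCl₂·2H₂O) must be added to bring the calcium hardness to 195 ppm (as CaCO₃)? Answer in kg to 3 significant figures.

28.1 kg

Volume: 91,100 US gal × 3.785 L/gal = 344,814 L.
After draining 39% and refilling: 225 × 0.61 + 6 × 0.39 = 139.59 ppm.
Deficit to target: 195 − 139.59 = 55.41 mg/L.
As CaCO₃: 55.41 mg/L × 344,814 L = 19,110 g; ÷ 100.1 = 190.9 mol Ca²⁺.
Mass: 190.9 × 147 = 28,060 g.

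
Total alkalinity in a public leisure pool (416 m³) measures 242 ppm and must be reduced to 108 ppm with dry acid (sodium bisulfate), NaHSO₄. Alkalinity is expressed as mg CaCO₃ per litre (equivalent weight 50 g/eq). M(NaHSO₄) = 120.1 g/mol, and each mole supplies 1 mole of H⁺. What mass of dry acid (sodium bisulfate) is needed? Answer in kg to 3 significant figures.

134 kg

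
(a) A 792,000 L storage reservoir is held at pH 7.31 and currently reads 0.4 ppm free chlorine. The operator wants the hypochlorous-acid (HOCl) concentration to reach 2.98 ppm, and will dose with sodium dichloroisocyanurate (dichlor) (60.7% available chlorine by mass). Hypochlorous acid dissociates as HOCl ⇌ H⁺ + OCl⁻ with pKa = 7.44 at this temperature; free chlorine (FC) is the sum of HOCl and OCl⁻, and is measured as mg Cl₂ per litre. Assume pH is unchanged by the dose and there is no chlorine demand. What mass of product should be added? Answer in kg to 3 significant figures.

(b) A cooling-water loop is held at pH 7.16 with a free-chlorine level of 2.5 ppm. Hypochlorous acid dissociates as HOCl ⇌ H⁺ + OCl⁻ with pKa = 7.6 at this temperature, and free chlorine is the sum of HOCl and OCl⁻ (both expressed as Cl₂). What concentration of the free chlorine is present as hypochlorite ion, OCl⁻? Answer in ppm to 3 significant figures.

(a) 6.25 kg; (b) 0.666 ppm

(a) [OCl⁻]/[HOCl] = 10^(pH − pKa) = 10^(7.31 − 7.44) = 0.7413; fraction as HOCl = 1/(1 + 0.7413) = 0.5743.
(a) Free chlorine required for 2.98 ppm HOCl: 2.98 / 0.5743 = 5.189 ppm.
(a) FC to add: 5.189 − 0.4 = 4.789 mg/L as Cl₂.
(a) Cl₂ equivalent: 4.789 mg/L × 792,000 L = 3793 g.
(a) Product at 60.7% available Cl: 3793 / 0.607 = 6249 g.

(b) [OCl⁻]/[HOCl] = 10^(pH − pKa) = 10^(7.16 − 7.6) = 10^-0.44 = 0.3631.
(b) Fraction as HOCl = 1 / (1 + 0.3631) = 0.7336.
(b) OCl⁻ = (1 − 0.7336) × 2.5 ppm = 0.6659 ppm.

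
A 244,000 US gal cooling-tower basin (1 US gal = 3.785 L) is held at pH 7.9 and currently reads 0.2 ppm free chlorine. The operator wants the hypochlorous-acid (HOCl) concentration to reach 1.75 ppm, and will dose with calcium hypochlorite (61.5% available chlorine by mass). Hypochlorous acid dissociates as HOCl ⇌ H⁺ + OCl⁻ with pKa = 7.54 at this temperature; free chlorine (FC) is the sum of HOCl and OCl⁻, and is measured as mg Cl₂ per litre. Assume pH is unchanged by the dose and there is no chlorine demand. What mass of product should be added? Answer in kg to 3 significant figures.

8.35 kg

Volume: 244,000 US gal × 3.785 L/gal = 923,540 L.
[OCl⁻]/[HOCl] = 10^(pH − pKa) = 10^(7.9 − 7.54) = 2.291; fraction as HOCl = 1/(1 + 2.291) = 0.3039.
Free chlorine required for 1.75 ppm HOCl: 1.75 / 0.3039 = 5.759 ppm.
FC to add: 5.759 − 0.2 = 5.559 mg/L as Cl₂.
Cl₂ equivalent: 5.559 mg/L × 923,540 L = 5134 g.
Product at 61.5% available Cl: 5134 / 0.615 = 8348 g.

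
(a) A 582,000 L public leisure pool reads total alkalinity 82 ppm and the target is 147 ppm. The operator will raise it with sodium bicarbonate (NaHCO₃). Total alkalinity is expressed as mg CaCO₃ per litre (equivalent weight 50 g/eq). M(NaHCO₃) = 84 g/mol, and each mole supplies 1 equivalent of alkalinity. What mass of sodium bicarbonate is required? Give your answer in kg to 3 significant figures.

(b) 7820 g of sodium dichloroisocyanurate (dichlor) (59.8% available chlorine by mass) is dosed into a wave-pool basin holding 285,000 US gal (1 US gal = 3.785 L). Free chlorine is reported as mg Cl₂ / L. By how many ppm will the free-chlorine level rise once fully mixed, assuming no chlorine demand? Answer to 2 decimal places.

(a) 63.6 kg; (b) 4.34 ppm

(a) Alkalinity to add: (147 − 82) = 65 mg/L as CaCO₃ × 582,000 L = 37,830 g as CaCO₃.
(a) Equivalents: 37,830 g ÷ 50 g/eq = 756.6 eq.
(a) NaHCO₃ supplies 1 eq per mole → 756.6 mol.
(a) Mass: 756.6 mol × 84 g/mol = 63,550 g.

(b) Volume: 285,000 US gal × 3.785 L/gal = 1,078,725 L.
(b) Available chlorine delivered: 7820 g × 0.598 = 4676 g as Cl₂.
(b) Concentration rise: 4676 g / 1,078,725 L = 4.335 mg/L = 4.34 ppm.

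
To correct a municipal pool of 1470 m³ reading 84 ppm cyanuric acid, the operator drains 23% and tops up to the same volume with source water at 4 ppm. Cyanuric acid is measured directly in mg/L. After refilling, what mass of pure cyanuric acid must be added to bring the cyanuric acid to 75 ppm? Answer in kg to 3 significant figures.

Volume: 1470 m³ = 1,470,000 L.
After draining 23% and refilling: 84 × 0.77 + 4 × 0.23 = 65.6 ppm.
Deficit to target: 75 − 65.6 = 9.4 mg/L.
Mass: 9.4 mg/L × 1,470,000 L = 13,820 g cyanuric acid.

13.8 kg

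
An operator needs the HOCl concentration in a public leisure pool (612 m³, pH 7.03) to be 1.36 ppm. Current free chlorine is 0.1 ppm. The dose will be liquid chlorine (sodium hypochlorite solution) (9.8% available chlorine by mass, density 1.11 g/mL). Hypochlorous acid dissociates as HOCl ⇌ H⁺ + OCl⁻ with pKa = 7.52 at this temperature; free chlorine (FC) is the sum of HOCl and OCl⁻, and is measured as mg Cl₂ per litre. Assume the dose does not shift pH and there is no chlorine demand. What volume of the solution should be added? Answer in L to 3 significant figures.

Volume: 612 m³ = 612,000 L.
[OCl⁻]/[HOCl] = 10^(pH − pKa) = 10^(7.03 − 7.52) = 0.3236; fraction as HOCl = 1/(1 + 0.3236) = 0.7555.
Free chlorine required for 1.36 ppm HOCl: 1.36 / 0.7555 = 1.8 ppm.
FC to add: 1.8 − 0.1 = 1.7 mg/L as Cl₂.
Cl₂ equivalent: 1.7 mg/L × 612,000 L = 1040 g.
Product at 9.8% available Cl: 1040 / 0.098 = 10,620 g.
Volume: 10,620 g ÷ 1.11 g/mL = 9565 mL.

9.56 L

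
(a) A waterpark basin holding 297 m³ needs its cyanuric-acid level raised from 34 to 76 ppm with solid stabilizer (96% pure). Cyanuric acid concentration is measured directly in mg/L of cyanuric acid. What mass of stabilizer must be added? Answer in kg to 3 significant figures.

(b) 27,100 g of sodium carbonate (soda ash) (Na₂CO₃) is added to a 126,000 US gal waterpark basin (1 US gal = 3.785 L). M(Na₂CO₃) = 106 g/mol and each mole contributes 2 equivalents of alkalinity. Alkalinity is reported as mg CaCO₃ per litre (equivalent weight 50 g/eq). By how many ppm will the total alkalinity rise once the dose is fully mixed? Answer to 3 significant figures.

(a) 13.0 kg; (b) 53.6 ppm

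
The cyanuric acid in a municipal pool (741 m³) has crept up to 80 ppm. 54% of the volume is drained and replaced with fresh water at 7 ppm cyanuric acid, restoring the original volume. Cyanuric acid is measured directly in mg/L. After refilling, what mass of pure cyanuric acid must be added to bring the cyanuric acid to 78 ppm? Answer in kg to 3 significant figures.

Volume: 741 m³ = 741,000 L.
After draining 54% and refilling: 80 × 0.46 + 7 × 0.54 = 40.58 ppm.
Deficit to target: 78 − 40.58 = 37.42 mg/L.
Mass: 37.42 mg/L × 741,000 L = 27,730 g cyanuric acid.

27.7 kg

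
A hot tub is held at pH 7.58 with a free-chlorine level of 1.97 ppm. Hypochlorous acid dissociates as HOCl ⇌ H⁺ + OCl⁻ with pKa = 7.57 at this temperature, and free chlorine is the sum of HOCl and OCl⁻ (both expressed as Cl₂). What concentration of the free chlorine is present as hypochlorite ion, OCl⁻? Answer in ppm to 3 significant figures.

[OCl⁻]/[HOCl] = 10^(pH − pKa) = 10^(7.58 − 7.57) = 10^0.01 = 1.023.
Fraction as HOCl = 1 / (1 + 1.023) = 0.4942.
OCl⁻ = (1 − 0.4942) × 1.97 ppm = 0.9963 ppm.

0.996 ppm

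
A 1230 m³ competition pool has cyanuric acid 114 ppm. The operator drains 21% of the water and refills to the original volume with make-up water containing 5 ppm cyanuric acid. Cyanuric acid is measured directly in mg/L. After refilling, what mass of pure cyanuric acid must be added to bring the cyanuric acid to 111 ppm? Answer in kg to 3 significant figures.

24.5 kg

Volume: 1230 m³ = 1,230,000 L.
After draining 21% and refilling: 114 × 0.79 + 5 × 0.21 = 91.11 ppm.
Deficit to target: 111 − 91.11 = 19.89 mg/L.
Mass: 19.89 mg/L × 1,230,000 L = 24,460 g cyanuric acid.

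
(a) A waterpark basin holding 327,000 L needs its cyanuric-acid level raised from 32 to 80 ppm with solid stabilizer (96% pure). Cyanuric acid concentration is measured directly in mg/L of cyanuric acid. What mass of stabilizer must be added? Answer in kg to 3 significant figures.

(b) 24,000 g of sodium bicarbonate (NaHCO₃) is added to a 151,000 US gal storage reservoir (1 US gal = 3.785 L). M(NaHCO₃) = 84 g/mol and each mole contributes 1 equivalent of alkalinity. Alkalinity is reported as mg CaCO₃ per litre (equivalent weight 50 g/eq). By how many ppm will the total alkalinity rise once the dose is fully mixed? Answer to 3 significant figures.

(a) 16.4 kg; (b) 25.0 ppm

(a) CYA to add: (80 − 32) = 48 mg/L × 327,000 L = 15,700 g cyanuric acid.
(a) At 96% purity: 15,700 / 0.96 = 16,350 g product.

(b) Volume: 151,000 US gal × 3.785 L/gal = 571,535 L.
(b) Moles of NaHCO₃: 24,000 g ÷ 84 g/mol = 285.7 mol → 285.7 eq of alkalinity.
(b) As CaCO₃: 285.7 eq × 50 g/eq = 14,290 g.
(b) Rise: 14,290 g / 571,535 L × 1000 = 25 mg/L.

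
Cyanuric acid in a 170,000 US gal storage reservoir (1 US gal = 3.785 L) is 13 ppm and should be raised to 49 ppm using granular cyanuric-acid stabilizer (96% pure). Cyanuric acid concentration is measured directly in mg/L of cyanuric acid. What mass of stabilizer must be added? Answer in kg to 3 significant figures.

Volume: 170,000 US gal × 3.785 L/gal = 643,450 L.
CYA to add: (49 − 13) = 36 mg/L × 643,450 L = 23,160 g cyanuric acid.
At 96% purity: 23,160 / 0.96 = 24,130 g product.

24.1 kg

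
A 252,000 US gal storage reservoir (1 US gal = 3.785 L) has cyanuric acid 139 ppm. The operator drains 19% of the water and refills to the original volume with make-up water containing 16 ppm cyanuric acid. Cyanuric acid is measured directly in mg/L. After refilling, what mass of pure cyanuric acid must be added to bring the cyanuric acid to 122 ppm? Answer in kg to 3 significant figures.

6.08 kg

Volume: 252,000 US gal × 3.785 L/gal = 953,820 L.
After draining 19% and refilling: 139 × 0.81 + 16 × 0.19 = 115.63 ppm.
Deficit to target: 122 − 115.63 = 6.37 mg/L.
Mass: 6.37 mg/L × 953,820 L = 6076 g cyanuric acid.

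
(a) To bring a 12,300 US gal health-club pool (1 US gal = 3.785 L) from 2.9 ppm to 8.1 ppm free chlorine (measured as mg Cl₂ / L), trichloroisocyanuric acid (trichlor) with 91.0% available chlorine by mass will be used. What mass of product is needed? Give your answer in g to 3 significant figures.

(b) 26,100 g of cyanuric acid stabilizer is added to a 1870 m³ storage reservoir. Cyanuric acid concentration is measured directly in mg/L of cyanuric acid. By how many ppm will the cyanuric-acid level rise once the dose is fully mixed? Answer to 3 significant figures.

(a) 266 g; (b) 14.0 ppm

(a) Volume: 12,300 US gal × 3.785 L/gal = 46,556 L.
(a) Chlorine deficit: 8.1 − 2.9 = 5.2 ppm = 5.2 mg/L as Cl₂.
(a) Cl₂ equivalent needed: 5.2 mg/L × 46,556 L = 242,100 mg = 242.1 g.
(a) Product at 91.0% available chlorine: 242.1 / 0.91 = 266 g.

(b) Volume: 1870 m³ = 1,870,000 L.
(b) Rise: 26,100 g / 1,870,000 L × 1000 = 13.96 mg/L.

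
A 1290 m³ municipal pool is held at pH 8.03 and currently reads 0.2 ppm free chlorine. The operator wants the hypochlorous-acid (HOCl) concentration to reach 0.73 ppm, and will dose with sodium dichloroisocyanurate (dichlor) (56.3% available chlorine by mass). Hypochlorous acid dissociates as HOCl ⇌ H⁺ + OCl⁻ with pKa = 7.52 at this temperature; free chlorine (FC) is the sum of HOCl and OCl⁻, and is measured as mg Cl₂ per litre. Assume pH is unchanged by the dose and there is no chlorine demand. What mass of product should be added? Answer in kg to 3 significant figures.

6.63 kg

Volume: 1290 m³ = 1,290,000 L.
[OCl⁻]/[HOCl] = 10^(pH − pKa) = 10^(8.03 − 7.52) = 3.236; fraction as HOCl = 1/(1 + 3.236) = 0.2361.
Free chlorine required for 0.73 ppm HOCl: 0.73 / 0.2361 = 3.092 ppm.
FC to add: 3.092 − 0.2 = 2.892 mg/L as Cl₂.
Cl₂ equivalent: 2.892 mg/L × 1,290,000 L = 3731 g.
Product at 56.3% available Cl: 3731 / 0.563 = 6627 g.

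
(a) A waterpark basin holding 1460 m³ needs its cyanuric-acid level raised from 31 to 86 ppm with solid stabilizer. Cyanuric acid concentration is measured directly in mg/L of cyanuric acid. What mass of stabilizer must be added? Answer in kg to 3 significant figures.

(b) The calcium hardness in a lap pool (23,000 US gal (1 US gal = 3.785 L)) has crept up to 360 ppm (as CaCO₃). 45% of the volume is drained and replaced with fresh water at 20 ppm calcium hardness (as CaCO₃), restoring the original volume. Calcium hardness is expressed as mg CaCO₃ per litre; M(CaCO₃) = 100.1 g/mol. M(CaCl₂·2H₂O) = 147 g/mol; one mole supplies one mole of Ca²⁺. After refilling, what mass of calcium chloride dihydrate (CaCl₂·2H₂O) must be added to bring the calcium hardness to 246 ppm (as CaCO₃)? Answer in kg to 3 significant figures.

(a) 80.3 kg; (b) 4.99 kg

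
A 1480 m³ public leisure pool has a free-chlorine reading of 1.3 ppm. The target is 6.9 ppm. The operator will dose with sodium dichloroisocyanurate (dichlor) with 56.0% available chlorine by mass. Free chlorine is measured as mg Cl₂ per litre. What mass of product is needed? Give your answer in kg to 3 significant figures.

Volume: 1480 m³ = 1,480,000 L.
Chlorine deficit: 6.9 − 1.3 = 5.6 ppm = 5.6 mg/L as Cl₂.
Cl₂ equivalent needed: 5.6 mg/L × 1,480,000 L = 8,288,000 mg = 8288 g.
Product at 56.0% available chlorine: 8288 / 0.56 = 14,800 g.

14.8 kg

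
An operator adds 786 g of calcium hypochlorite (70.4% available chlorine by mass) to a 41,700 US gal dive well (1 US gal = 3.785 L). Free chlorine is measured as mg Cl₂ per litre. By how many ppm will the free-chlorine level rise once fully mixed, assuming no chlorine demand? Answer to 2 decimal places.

Volume: 41,700 US gal × 3.785 L/gal = 157,834 L.
Available chlorine delivered: 786 g × 0.704 = 553.3 g as Cl₂.
Concentration rise: 553.3 g / 157,834 L = 3.506 mg/L = 3.51 ppm.

3.51 ppm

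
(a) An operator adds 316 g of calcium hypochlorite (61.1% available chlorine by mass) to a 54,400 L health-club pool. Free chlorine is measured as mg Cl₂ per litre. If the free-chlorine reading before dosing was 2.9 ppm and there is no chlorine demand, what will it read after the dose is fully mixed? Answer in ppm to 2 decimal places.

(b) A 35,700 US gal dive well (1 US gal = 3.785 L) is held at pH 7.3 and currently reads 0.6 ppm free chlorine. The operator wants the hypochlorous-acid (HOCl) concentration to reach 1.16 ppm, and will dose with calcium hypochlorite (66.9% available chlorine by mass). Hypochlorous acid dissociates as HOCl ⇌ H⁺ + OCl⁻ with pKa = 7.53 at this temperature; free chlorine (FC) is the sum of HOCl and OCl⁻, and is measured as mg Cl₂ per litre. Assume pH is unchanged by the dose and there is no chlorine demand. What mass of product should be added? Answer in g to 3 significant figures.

(a) Available chlorine delivered: 316 g × 0.611 = 193.1 g as Cl₂.
(a) Concentration rise: 193.1 g / 54,400 L = 3.549 mg/L = 3.55 ppm.
(a) Final FC: 2.9 + 3.55 = 6.45 ppm.

(b) Volume: 35,700 US gal × 3.785 L/gal = 135,124 L.
(b) [OCl⁻]/[HOCl] = 10^(pH − pKa) = 10^(7.3 − 7.53) = 0.5888; fraction as HOCl = 1/(1 + 0.5888) = 0.6294.
(b) Free chlorine required for 1.16 ppm HOCl: 1.16 / 0.6294 = 1.843 ppm.
(b) FC to add: 1.843 − 0.6 = 1.243 mg/L as Cl₂.
(b) Cl₂ equivalent: 1.243 mg/L × 135,124 L = 168 g.
(b) Product at 66.9% available Cl: 168 / 0.669 = 251.1 g.

(a) 6.45 ppm; (b) 251 g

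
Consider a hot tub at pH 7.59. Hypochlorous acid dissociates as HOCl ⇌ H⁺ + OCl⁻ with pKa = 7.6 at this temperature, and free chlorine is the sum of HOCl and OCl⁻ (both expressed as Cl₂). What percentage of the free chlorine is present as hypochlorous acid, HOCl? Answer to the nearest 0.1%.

[OCl⁻]/[HOCl] = 10^(pH − pKa) = 10^(7.59 − 7.6) = 10^-0.01 = 0.9772.
Fraction as HOCl = 1 / (1 + 0.9772) = 0.5058.

50.6%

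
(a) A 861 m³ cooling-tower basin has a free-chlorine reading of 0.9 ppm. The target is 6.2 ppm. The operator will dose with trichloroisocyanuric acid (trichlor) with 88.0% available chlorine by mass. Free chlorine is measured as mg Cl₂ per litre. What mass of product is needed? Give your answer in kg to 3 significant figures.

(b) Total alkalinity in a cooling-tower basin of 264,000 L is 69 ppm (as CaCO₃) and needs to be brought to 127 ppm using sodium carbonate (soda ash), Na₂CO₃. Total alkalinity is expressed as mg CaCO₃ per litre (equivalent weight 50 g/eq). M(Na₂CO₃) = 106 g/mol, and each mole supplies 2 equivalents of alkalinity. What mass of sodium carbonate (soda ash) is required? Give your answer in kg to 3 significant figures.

(a) 5.19 kg; (b) 16.2 kg

(a) Volume: 861 m³ = 861,000 L.
(a) Chlorine deficit: 6.2 − 0.9 = 5.3 ppm = 5.3 mg/L as Cl₂.
(a) Cl₂ equivalent needed: 5.3 mg/L × 861,000 L = 4,563,000 mg = 4563 g.
(a) Product at 88.0% available chlorine: 4563 / 0.88 = 5186 g.

(b) Alkalinity to add: (127 − 69) = 58 mg/L as CaCO₃ × 264,000 L = 15,310 g as CaCO₃.
(b) Equivalents: 15,310 g ÷ 50 g/eq = 306.2 eq.
(b) Each mole of Na₂CO₃ supplies 2 eq, so 306.2 / 2 = 153.1 mol.
(b) Mass: 153.1 mol × 106 g/mol = 16,230 g.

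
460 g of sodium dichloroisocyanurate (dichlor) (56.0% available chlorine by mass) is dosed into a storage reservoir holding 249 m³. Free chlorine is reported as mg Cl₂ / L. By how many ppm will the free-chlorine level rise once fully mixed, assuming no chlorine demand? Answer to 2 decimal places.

1.03 ppm

Volume: 249 m³ = 249,000 L.
Available chlorine delivered: 460 g × 0.56 = 257.6 g as Cl₂.
Concentration rise: 257.6 g / 249,000 L = 1.035 mg/L = 1.03 ppm.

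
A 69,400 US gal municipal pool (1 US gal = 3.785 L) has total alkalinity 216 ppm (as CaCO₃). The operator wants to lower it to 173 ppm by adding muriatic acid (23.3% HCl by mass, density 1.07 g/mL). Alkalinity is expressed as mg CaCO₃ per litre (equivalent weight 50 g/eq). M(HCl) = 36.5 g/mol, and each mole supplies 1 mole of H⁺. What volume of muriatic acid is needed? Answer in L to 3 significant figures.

Volume: 69,400 US gal × 3.785 L/gal = 262,679 L.
Alkalinity to neutralize: (216 − 173) = 43 mg/L as CaCO₃ × 262,679 L = 11,300 g as CaCO₃.
Equivalents of H⁺ required: 11,300 ÷ 50 g/eq = 225.9 eq = 225.9 mol HCl.
Mass of HCl: 225.9 × 36.5 = 8245 g.
Mass of 23.3% solution: 8245 / 0.233 = 35,390 g.
Volume: 35,390 g ÷ 1.07 g/mL = 33,070 mL.

33.1 L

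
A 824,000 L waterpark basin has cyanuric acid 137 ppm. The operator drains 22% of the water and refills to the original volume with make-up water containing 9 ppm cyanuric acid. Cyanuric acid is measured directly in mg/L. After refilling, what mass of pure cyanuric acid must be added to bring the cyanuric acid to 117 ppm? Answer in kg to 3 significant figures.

6.72 kg

After draining 22% and refilling: 137 × 0.78 + 9 × 0.22 = 108.84 ppm.
Deficit to target: 117 − 108.84 = 8.16 mg/L.
Mass: 8.16 mg/L × 824,000 L = 6724 g cyanuric acid.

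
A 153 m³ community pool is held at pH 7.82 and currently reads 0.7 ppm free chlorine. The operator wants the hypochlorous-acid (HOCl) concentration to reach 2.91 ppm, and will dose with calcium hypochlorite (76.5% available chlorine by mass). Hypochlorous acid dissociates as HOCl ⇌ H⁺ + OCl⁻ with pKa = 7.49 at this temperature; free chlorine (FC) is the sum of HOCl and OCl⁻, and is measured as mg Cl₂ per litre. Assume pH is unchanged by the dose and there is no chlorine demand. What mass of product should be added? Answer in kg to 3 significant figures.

Volume: 153 m³ = 153,000 L.
[OCl⁻]/[HOCl] = 10^(pH − pKa) = 10^(7.82 − 7.49) = 2.138; fraction as HOCl = 1/(1 + 2.138) = 0.3187.
Free chlorine required for 2.91 ppm HOCl: 2.91 / 0.3187 = 9.131 ppm.
FC to add: 9.131 − 0.7 = 8.431 mg/L as Cl₂.
Cl₂ equivalent: 8.431 mg/L × 153,000 L = 1290 g.
Product at 76.5% available Cl: 1290 / 0.765 = 1686 g.

1.69 kg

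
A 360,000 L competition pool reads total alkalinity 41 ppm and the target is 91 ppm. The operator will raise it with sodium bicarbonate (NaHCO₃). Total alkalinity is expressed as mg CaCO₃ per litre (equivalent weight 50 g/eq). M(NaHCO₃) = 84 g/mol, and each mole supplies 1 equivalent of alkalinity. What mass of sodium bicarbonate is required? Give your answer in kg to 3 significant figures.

Alkalinity to add: (91 − 41) = 50 mg/L as CaCO₃ × 360,000 L = 18,000 g as CaCO₃.
Equivalents: 18,000 g ÷ 50 g/eq = 360 eq.
NaHCO₃ supplies 1 eq per mole → 360 mol.
Mass: 360 mol × 84 g/mol = 30,240 g.

30.2 kg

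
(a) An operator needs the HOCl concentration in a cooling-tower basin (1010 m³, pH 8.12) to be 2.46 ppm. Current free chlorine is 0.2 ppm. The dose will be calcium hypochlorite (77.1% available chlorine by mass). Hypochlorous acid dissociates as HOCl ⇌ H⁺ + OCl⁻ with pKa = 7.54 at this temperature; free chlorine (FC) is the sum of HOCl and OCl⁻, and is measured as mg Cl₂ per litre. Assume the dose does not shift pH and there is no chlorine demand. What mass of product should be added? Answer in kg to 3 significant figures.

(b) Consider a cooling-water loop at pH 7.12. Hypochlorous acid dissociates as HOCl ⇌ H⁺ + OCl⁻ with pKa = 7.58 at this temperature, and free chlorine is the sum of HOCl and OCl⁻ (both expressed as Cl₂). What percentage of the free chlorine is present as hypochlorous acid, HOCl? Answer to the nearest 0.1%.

(a) 15.2 kg; (b) 74.3%

(a) Volume: 1010 m³ = 1,010,000 L.
(a) [OCl⁻]/[HOCl] = 10^(pH − pKa) = 10^(8.12 − 7.54) = 3.802; fraction as HOCl = 1/(1 + 3.802) = 0.2083.
(a) Free chlorine required for 2.46 ppm HOCl: 2.46 / 0.2083 = 11.81 ppm.
(a) FC to add: 11.81 − 0.2 = 11.61 mg/L as Cl₂.
(a) Cl₂ equivalent: 11.61 mg/L × 1,010,000 L = 11,730 g.
(a) Product at 77.1% available Cl: 11,730 / 0.771 = 15,210 g.

(b) [OCl⁻]/[HOCl] = 10^(pH − pKa) = 10^(7.12 − 7.58) = 10^-0.46 = 0.3467.
(b) Fraction as HOCl = 1 / (1 + 0.3467) = 0.7425.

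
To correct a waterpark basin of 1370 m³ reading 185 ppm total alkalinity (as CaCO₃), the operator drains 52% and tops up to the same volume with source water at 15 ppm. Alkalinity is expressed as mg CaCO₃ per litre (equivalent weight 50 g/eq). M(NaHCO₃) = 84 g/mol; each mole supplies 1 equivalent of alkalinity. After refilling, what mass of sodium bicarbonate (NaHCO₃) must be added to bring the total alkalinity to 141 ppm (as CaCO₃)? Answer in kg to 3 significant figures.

Volume: 1370 m³ = 1,370,000 L.
After draining 52% and refilling: 185 × 0.48 + 15 × 0.52 = 96.6 ppm.
Deficit to target: 141 − 96.6 = 44.4 mg/L.
As CaCO₃: 44.4 mg/L × 1,370,000 L = 60,830 g; ÷ 50 g/eq ÷ 1 = 1217 mol NaHCO₃.
Mass: 1217 × 84 = 102,200 g.

102 kg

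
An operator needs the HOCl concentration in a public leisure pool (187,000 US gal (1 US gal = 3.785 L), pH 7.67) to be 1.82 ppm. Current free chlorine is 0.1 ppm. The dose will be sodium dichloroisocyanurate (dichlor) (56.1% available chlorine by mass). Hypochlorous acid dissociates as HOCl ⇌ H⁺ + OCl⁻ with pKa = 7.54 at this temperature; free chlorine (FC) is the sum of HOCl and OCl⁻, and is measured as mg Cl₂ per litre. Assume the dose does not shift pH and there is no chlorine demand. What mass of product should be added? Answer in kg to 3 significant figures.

Volume: 187,000 US gal × 3.785 L/gal = 707,795 L.
[OCl⁻]/[HOCl] = 10^(pH − pKa) = 10^(7.67 − 7.54) = 1.349; fraction as HOCl = 1/(1 + 1.349) = 0.4257.
Free chlorine required for 1.82 ppm HOCl: 1.82 / 0.4257 = 4.275 ppm.
FC to add: 4.275 − 0.1 = 4.175 mg/L as Cl₂.
Cl₂ equivalent: 4.175 mg/L × 707,795 L = 2955 g.
Product at 56.1% available Cl: 2955 / 0.561 = 5268 g.

5.27 kg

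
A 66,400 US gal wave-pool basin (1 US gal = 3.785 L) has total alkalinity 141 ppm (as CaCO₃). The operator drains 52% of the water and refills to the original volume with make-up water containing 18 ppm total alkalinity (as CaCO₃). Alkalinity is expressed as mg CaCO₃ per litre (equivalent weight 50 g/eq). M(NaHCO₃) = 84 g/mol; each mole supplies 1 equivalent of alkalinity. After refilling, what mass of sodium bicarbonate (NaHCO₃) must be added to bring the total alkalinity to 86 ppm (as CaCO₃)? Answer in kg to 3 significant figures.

3.78 kg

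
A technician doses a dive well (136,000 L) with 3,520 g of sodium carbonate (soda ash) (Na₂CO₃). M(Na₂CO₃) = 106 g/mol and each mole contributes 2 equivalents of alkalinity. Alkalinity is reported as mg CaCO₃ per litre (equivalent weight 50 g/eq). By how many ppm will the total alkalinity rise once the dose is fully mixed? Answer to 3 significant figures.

24.4 ppm

Moles of Na₂CO₃: 3,520 g ÷ 106 g/mol = 33.21 mol → 66.42 eq of alkalinity.
As CaCO₃: 66.42 eq × 50 g/eq = 3321 g.
Rise: 3321 g / 136,000 L × 1000 = 24.42 mg/L.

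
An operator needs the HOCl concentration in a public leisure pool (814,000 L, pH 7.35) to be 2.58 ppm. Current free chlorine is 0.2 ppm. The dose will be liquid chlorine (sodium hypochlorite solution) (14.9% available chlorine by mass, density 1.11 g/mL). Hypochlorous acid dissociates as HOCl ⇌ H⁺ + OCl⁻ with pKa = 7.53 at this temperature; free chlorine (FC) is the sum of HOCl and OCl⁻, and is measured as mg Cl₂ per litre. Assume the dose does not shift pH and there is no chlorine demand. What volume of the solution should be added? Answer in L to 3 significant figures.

[OCl⁻]/[HOCl] = 10^(pH − pKa) = 10^(7.35 − 7.53) = 0.6607; fraction as HOCl = 1/(1 + 0.6607) = 0.6022.
Free chlorine required for 2.58 ppm HOCl: 2.58 / 0.6022 = 4.285 ppm.
FC to add: 4.285 − 0.2 = 4.085 mg/L as Cl₂.
Cl₂ equivalent: 4.085 mg/L × 814,000 L = 3325 g.
Product at 14.9% available Cl: 3325 / 0.149 = 22,310 g.
Volume: 22,310 g ÷ 1.11 g/mL = 20,100 mL.

20.1 L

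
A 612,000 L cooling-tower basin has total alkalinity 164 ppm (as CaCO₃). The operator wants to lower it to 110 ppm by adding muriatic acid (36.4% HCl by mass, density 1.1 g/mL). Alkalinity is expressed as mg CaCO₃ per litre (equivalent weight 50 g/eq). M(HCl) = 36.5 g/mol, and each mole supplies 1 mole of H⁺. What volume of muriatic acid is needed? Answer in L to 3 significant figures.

60.3 L

Alkalinity to neutralize: (164 − 110) = 54 mg/L as CaCO₃ × 612,000 L = 33,050 g as CaCO₃.
Equivalents of H⁺ required: 33,050 ÷ 50 g/eq = 661 eq = 661 mol HCl.
Mass of HCl: 661 × 36.5 = 24,130 g.
Mass of 36.4% solution: 24,130 / 0.364 = 66,280 g.
Volume: 66,280 g ÷ 1.1 g/mL = 60,250 mL.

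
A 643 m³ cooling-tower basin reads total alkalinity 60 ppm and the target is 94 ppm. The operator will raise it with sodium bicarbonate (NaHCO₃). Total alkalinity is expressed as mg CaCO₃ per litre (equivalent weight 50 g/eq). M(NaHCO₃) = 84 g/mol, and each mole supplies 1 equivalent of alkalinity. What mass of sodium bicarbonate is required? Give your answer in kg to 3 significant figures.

36.7 kg

Volume: 643 m³ = 643,000 L.
Alkalinity to add: (94 − 60) = 34 mg/L as CaCO₃ × 643,000 L = 21,860 g as CaCO₃.
Equivalents: 21,860 g ÷ 50 g/eq = 437.2 eq.
NaHCO₃ supplies 1 eq per mole → 437.2 mol.
Mass: 437.2 mol × 84 g/mol = 36,730 g.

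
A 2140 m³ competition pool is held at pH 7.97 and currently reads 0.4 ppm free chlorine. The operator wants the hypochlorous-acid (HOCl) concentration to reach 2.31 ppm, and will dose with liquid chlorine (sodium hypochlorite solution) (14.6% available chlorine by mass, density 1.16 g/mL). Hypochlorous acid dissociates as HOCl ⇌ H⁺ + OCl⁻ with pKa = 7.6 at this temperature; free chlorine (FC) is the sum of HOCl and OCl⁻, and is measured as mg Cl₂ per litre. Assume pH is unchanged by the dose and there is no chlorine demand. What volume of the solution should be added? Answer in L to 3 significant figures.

Volume: 2140 m³ = 2,140,000 L.
[OCl⁻]/[HOCl] = 10^(pH − pKa) = 10^(7.97 − 7.6) = 2.344; fraction as HOCl = 1/(1 + 2.344) = 0.299.
Free chlorine required for 2.31 ppm HOCl: 2.31 / 0.299 = 7.725 ppm.
FC to add: 7.725 − 0.4 = 7.325 mg/L as Cl₂.
Cl₂ equivalent: 7.325 mg/L × 2,140,000 L = 15,680 g.
Product at 14.6% available Cl: 15,680 / 0.146 = 107,400 g.
Volume: 107,400 g ÷ 1.16 g/mL = 92,560 mL.

92.6 L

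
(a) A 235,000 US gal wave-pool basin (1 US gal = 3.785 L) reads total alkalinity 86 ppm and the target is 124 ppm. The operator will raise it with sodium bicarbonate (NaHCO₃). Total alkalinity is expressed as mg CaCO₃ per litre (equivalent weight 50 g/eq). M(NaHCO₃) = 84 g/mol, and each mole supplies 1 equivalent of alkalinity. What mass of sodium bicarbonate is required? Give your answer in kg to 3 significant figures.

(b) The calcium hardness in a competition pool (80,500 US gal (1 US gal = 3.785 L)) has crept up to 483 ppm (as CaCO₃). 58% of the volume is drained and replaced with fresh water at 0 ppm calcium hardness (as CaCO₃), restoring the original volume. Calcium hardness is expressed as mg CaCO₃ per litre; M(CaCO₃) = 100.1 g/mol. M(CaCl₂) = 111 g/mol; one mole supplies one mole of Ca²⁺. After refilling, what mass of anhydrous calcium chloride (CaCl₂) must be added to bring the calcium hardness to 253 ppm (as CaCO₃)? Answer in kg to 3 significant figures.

(a) Volume: 235,000 US gal × 3.785 L/gal = 889,475 L.
(a) Alkalinity to add: (124 − 86) = 38 mg/L as CaCO₃ × 889,475 L = 33,800 g as CaCO₃.
(a) Equivalents: 33,800 g ÷ 50 g/eq = 676 eq.
(a) NaHCO₃ supplies 1 eq per mole → 676 mol.
(a) Mass: 676 mol × 84 g/mol = 56,780 g.

(b) Volume: 80,500 US gal × 3.785 L/gal = 304,692 L.
(b) After draining 58% and refilling: 483 × 0.42 + 0 × 0.58 = 202.86 ppm.
(b) Deficit to target: 253 − 202.86 = 50.14 mg/L.
(b) As CaCO₃: 50.14 mg/L × 304,692 L = 15,280 g; ÷ 100.1 = 152.6 mol Ca²⁺.
(b) Mass: 152.6 × 111 = 16,940 g.

(a) 56.8 kg; (b) 16.9 kg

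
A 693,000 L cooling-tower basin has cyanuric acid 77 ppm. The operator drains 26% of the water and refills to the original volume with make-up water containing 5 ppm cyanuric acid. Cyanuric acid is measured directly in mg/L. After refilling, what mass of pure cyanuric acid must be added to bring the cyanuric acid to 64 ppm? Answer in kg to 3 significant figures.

3.96 kg

After draining 26% and refilling: 77 × 0.74 + 5 × 0.26 = 58.28 ppm.
Deficit to target: 64 − 58.28 = 5.72 mg/L.
Mass: 5.72 mg/L × 693,000 L = 3964 g cyanuric acid.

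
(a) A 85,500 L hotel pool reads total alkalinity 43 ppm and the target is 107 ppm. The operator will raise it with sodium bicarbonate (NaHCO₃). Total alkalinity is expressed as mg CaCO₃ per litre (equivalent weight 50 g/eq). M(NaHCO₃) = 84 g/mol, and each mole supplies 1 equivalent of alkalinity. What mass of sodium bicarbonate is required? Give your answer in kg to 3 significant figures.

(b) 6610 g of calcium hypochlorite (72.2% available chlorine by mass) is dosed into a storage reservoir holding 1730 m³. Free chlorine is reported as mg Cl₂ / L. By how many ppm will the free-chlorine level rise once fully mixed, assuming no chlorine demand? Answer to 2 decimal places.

(a) 9.19 kg; (b) 2.76 ppm

(a) Alkalinity to add: (107 − 43) = 64 mg/L as CaCO₃ × 85,500 L = 5472 g as CaCO₃.
(a) Equivalents: 5472 g ÷ 50 g/eq = 109.4 eq.
(a) NaHCO₃ supplies 1 eq per mole → 109.4 mol.
(a) Mass: 109.4 mol × 84 g/mol = 9193 g.

(b) Volume: 1730 m³ = 1,730,000 L.
(b) Available chlorine delivered: 6610 g × 0.722 = 4772 g as Cl₂.
(b) Concentration rise: 4772 g / 1,730,000 L = 2.759 mg/L = 2.76 ppm.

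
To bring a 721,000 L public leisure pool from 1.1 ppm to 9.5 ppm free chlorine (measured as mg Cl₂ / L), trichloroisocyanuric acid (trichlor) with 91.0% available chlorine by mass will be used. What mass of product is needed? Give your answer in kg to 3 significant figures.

6.66 kg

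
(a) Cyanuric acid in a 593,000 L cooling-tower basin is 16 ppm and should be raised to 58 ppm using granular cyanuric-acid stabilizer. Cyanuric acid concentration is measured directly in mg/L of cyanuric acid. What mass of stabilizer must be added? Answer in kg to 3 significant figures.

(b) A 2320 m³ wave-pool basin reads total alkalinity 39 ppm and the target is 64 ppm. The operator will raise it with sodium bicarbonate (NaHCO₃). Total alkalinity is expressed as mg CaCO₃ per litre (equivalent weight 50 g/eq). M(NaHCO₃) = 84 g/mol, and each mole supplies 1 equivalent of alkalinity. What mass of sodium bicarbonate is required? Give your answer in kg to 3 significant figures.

(a) CYA to add: (58 − 16) = 42 mg/L × 593,000 L = 24,910 g cyanuric acid.

(b) Volume: 2320 m³ = 2,320,000 L.
(b) Alkalinity to add: (64 − 39) = 25 mg/L as CaCO₃ × 2,320,000 L = 58,000 g as CaCO₃.
(b) Equivalents: 58,000 g ÷ 50 g/eq = 1160 eq.
(b) NaHCO₃ supplies 1 eq per mole → 1160 mol.
(b) Mass: 1160 mol × 84 g/mol = 97,440 g.

(a) 24.9 kg; (b) 97.4 kg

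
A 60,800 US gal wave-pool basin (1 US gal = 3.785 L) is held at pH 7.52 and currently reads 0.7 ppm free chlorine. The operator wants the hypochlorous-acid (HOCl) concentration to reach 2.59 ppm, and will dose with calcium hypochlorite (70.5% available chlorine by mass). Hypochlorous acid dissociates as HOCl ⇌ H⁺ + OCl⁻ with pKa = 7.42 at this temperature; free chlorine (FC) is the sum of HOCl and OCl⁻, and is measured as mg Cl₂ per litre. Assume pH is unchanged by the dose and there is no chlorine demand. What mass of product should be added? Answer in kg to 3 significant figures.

1.68 kg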